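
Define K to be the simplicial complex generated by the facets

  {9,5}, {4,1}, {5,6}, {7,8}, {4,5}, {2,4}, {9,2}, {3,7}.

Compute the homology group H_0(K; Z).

H_0 = Z^2.

We work with the vertex ordering 1 < 2 < 3 < 4 < 5 < 6 < 7 < 8 < 9. The simplices of K, each written with vertices in increasing order, are:

  0-simplices (9): [1], [2], [3], [4], [5], [6], [7], [8], [9]
  1-simplices (8): [1,4], [2,4], [2,9], [3,7], [4,5], [5,6], [5,9], [7,8]

so the chain groups are C_0 ≅ Z^9, C_1 ≅ Z^8.

Boundary ∂_1: C_1 → C_0 is given by ∂[p,q] = [q] − [p]. For instance
  ∂[5,6] = [6] − [5].
As a 9×8 matrix over Z this has rank 7, with invariant factors (1,1,1,1,1,1,1).

Reading off H_k = ker ∂_k / im ∂_{k+1}:

  H_0: rank C_0 − rank ∂_1 = 9 − 7 = 2, and the invariant factors of ∂_1 are all 1, so H_0 ≅ Z^2.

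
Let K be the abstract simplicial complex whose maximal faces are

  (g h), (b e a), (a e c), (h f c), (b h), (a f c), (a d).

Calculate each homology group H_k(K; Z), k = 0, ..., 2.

H_0 ≅ Z,  H_1 ≅ Z,  H_2 = 0.

Order the vertices as a < b < c < d < e < f < g < h. Listing each simplex with vertices in this order, K has dimension 2 with simplices:

  0-simplices (8): a, b, c, d, e, f, g, h
  1-simplices (12): ab, ac, ad, ae, af, be, bh, ce, cf, ch, fh, gh
  2-simplices (4): abe, ace, acf, cfh

Hence C_0 ≅ Z^8, C_1 ≅ Z^12, C_2 ≅ Z^4.

∂_1: C_1 → C_0 is given by ∂[p,q] = [q] − [p].
The resulting 8×12 matrix has rank 7, and its Smith normal form has invariant factors (1,1,1,1,1,1,1).

Boundary ∂_2: C_2 → C_1 sends each 2-simplex [p,q,r] to [q,r] − [p,r] + [p,q]. For instance
  ∂ace = ce − ae + ac,
  ∂cfh = fh − ch + cf.
This gives a 12×4 integer matrix of rank 4; reducing to Smith normal form yields diagonal entries (1,1,1,1).

Computing H_k = (kernel of ∂_k) / (image of ∂_{k+1}):

  H_0: rank C_0 − rank ∂_1 = 8 − 7 = 1, and the invariant factors of ∂_1 are all 1, so H_0 = Z.
  H_1: rank ker ∂_1 − rank ∂_2 = (12 − 7) − 4 = 1, and the invariant factors of ∂_2 are all 1, so H_1 = Z.
  H_2: rank ker ∂_2 − rank ∂_3 = (4 − 4) − 0 = 0, and there is no ∂_3, so H_2 = 0.

As a check, the Euler characteristic is 8 − 12 + 4 = 0, which agrees with 1 − 1 + 0 = 0.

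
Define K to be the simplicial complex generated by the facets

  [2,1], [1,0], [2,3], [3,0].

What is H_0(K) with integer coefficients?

H_0 ≅ Z.

Fix the vertex order 0 < 1 < 2 < 3 and write every simplex with vertices in increasing order. Then dim K = 1 and the simplices of K are:

  0-simplices (4): [0], [1], [2], [3]
  1-simplices (4): [0,1], [0,3], [1,2], [2,3]

Hence C_0 ≅ Z^4, C_1 ≅ Z^4.

Boundary ∂_1: C_1 → C_0 sends each edge [p,q] (with p < q) to q − p. For instance
  ∂[2,3] = [3] − [2].
This gives a 4×4 integer matrix of rank 3; reducing to Smith normal form yields diagonal entries (1,1,1).

Reading off H_k = ker ∂_k / im ∂_{k+1}:

  H_0: rank C_0 − rank ∂_1 = 4 − 3 = 1, and the invariant factors of ∂_1 are all 1, so H_0 = Z.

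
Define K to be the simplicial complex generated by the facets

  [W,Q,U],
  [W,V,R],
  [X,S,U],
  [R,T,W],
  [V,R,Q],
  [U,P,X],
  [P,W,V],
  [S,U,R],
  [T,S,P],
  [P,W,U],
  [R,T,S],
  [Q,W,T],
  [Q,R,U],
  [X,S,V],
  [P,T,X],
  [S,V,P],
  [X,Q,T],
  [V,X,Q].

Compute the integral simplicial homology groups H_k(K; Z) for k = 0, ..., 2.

We work with the vertex ordering P < Q < R < S < T < U < V < W < X. The simplices of K, each written with vertices in increasing order, are:

  0-simplices (9): P, Q, R, S, T, U, V, W, X
  1-simplices (27): PS, PT, PU, PV, PW, PX, QR, QT, QU, QV, QW, QX, RS, RT, RU, RV, RW, ST, SU, SV, SX, TW, TX, UW, UX, VW, VX
  2-simplices (18): PST, PSV, PTX, PUW, PUX, PVW, QRU, QRV, QTW, QTX, QUW, QVX, RST, RSU, RTW, RVW, SUX, SVX

so the chain groups are C_0 ≅ Z^9, C_1 ≅ Z^27, C_2 ≅ Z^18.

∂_1: C_1 → C_0 sends each edge [p,q] (with p < q) to q − p. For instance
  ∂PU = U − P.
The 9×27 boundary matrix has rank 8 and Smith normal form diag(1,1,1,1,1,1,1,1).

Boundary ∂_2: C_2 → C_1 sends each 2-simplex [p,q,r] to [q,r] − [p,r] + [p,q]. For instance
  ∂PVW = VW − PW + PV,
  ∂RTW = TW − RW + RT.
As a 27×18 matrix over Z this has rank 18, with invariant factors (1,1,1,1,1,1,1,1,1,1,1,1,1,1,1,1,1,2).

From H_k ≅ ker(∂_k) / im(∂_{k+1}) we obtain:

  H_0: rank C_0 − rank ∂_1 = 9 − 8 = 1, and the invariant factors of ∂_1 are all 1, so H_0 = Z.
  H_1: rank ker ∂_1 − rank ∂_2 = (27 − 8) − 18 = 1, and ∂_2 has invariant factor 2 > 1, so H_1 = Z ⊕ Z_2.
  H_2: rank ker ∂_2 − rank ∂_3 = (18 − 18) − 0 = 0, and there is no ∂_3, so H_2 = 0.

H_0 ≅ Z,  H_1 ≅ Z ⊕ Z_2,  H_2 = 0.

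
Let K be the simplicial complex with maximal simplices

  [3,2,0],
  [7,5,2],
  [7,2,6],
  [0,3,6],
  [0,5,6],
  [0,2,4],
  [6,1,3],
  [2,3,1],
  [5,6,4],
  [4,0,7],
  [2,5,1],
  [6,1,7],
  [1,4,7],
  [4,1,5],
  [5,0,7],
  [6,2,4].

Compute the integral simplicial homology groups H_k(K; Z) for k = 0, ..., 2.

We work with the vertex ordering 0 < 1 < 2 < 3 < 4 < 5 < 6 < 7. The simplices of K, each written with vertices in increasing order, are:

  0-simplices (8): [0], [1], [2], [3], [4], [5], [6], [7]
  1-simplices (24): (24 of them)
  2-simplices (16): [0,2,3], [0,2,4], [0,3,6], [0,4,7], [0,5,6], [0,5,7], [1,2,3], [1,2,5], [1,3,6], [1,4,5], [1,4,7], [1,6,7], [2,4,6], [2,5,7], [2,6,7], [4,5,6]

giving chain groups C_0 ≅ Z^8, C_1 ≅ Z^24, C_2 ≅ Z^16.

Boundary ∂_1: C_1 → C_0 is given by ∂[p,q] = [q] − [p].
The 8×24 boundary matrix has rank 7 and Smith normal form diag(1,1,1,1,1,1,1).

The boundary map ∂_2: C_2 → C_1 maps a triangle to the signed sum of its edges. For instance
  ∂[4,5,6] = [5,6] − [4,6] + [4,5],
  ∂[1,3,6] = [3,6] − [1,6] + [1,3].
As a 24×16 matrix over Z this has rank 15, with invariant factors (1,1,1,1,1,1,1,1,1,1,1,1,1,1,1).

Now H_k = ker ∂_k / im ∂_{k+1}, so:

  H_0: rank C_0 − rank ∂_1 = 8 − 7 = 1, and the invariant factors of ∂_1 are all 1, so H_0 = Z.
  H_1: rank ker ∂_1 − rank ∂_2 = (24 − 7) − 15 = 2, and the invariant factors of ∂_2 are all 1, so H_1 = Z^2.
  H_2: rank ker ∂_2 − rank ∂_3 = (16 − 15) − 0 = 1, and there is no ∂_3, so H_2 = Z.

(K is a triangulation of the torus T^2.)

H_0 ≅ Z,  H_1 ≅ Z^2,  H_2 ≅ Z.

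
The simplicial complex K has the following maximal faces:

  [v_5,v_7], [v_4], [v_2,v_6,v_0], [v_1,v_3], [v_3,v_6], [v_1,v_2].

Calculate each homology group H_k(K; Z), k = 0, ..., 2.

Fix the vertex order v_0 < v_1 < v_2 < v_3 < v_4 < v_5 < v_6 < v_7 and write every simplex with vertices in increasing order. Then dim K = 2 and the simplices of K are:

  0-simplices (8): [v_0], [v_1], [v_2], [v_3], [v_4], [v_5], [v_6], [v_7]
  1-simplices (7): [v_0,v_2], [v_0,v_6], [v_1,v_2], [v_1,v_3], [v_2,v_6], [v_3,v_6], [v_5,v_7]
  2-simplices (1): [v_0,v_2,v_6]

giving chain groups C_0 ≅ Z^8, C_1 ≅ Z^7, C_2 ≅ Z^1.

The boundary map ∂_1: C_1 → C_0 is given by ∂[p,q] = [q] − [p]. For instance
  ∂[v_3,v_6] = [v_6] − [v_3].
As a 8×7 matrix over Z this has rank 5, with invariant factors (1,1,1,1,1).

Boundary ∂_2: C_2 → C_1 acts by ∂[p,q,r] = [q,r] − [p,r] + [p,q]. For instance
  ∂[v_0,v_2,v_6] = [v_2,v_6] − [v_0,v_6] + [v_0,v_2].
This gives a 7×1 integer matrix of rank 1; reducing to Smith normal form yields diagonal entries (1).

From H_k ≅ ker(∂_k) / im(∂_{k+1}) we obtain:

  H_0: rank C_0 − rank ∂_1 = 8 − 5 = 3, and the invariant factors of ∂_1 are all 1, so H_0 = Z^3.
  H_1: rank ker ∂_1 − rank ∂_2 = (7 − 5) − 1 = 1, and the invariant factors of ∂_2 are all 1, so H_1 = Z.
  H_2: rank ker ∂_2 − rank ∂_3 = (1 − 1) − 0 = 0, and there is no ∂_3, so H_2 = 0.

As a check, the Euler characteristic is 8 − 7 + 1 = 2, which agrees with 3 − 1 + 0 = 2.

H_0 ≅ Z^3,  H_1 ≅ Z,  H_2 = 0.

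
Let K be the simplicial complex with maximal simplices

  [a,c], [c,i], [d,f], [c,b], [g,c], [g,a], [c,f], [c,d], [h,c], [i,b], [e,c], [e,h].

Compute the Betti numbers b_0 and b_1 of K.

K has 9 vertices, 12 edges.
rank ∂_0 = 0, rank ∂_1 = 8 ⇒ b_0 = 9 − 0 − 8 = 1; all invariant factors of ∂_1 are 1 so no torsion. So H_0 ≅ Z.
rank ∂_1 = 8, rank ∂_2 = 0 ⇒ b_1 = 12 − 8 − 0 = 4. So H_1 ≅ Z^4.

b_0 = 1, b_1 = 4.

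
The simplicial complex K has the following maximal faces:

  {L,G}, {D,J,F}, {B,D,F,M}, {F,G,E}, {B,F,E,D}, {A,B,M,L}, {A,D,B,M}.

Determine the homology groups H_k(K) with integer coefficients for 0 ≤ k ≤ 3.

H_0 ≅ Z,  H_1 ≅ Z,  H_2 = 0,  H_3 = 0.

Take the total order A < B < D < E < F < G < J < L < M on the vertex set. Then K (dimension 3) consists of the simplices:

  0-simplices (9): A, B, D, E, F, G, J, L, M
  1-simplices (20): AB, AD, AL, AM, BD, BE, BF, BL, BM, DE, DF, DJ, DM, EF, EG, FG, FJ, FM, GL, LM
  2-simplices (15): ABD, ABL, ABM, ADM, ALM, BDE, BDF, BDM, BEF, BFM, BLM, DEF, DFJ, DFM, EFG
  3-simplices (4): ABDM, ABLM, BDEF, BDFM

giving chain groups C_0 ≅ Z^9, C_1 ≅ Z^20, C_2 ≅ Z^15, C_3 ≅ Z^4.

The boundary map ∂_1: C_1 → C_0 is given by ∂[p,q] = [q] − [p]. For instance
  ∂LM = M − L.
As a 9×20 matrix over Z this has rank 8, with invariant factors (1,1,1,1,1,1,1,1).

The boundary map ∂_2: C_2 → C_1 acts by ∂[p,q,r] = [q,r] − [p,r] + [p,q]. For instance
  ∂ABM = BM − AM + AB,
  ∂BDM = DM − BM + BD.
As a 20×15 matrix over Z this has rank 11, with invariant factors (1,1,1,1,1,1,1,1,1,1,1).

Boundary ∂_3: C_3 → C_2 sends each 3-simplex σ to the alternating sum Σ_i (−1)^i (σ with its i-th vertex removed). For instance
  ∂ABDM = BDM − ADM + ABM − ABD,
  ∂BDFM = DFM − BFM + BDM − BDF.
The 15×4 boundary matrix has rank 4 and Smith normal form diag(1,1,1,1).

From H_k ≅ ker(∂_k) / im(∂_{k+1}) we obtain:

  H_0: rank C_0 − rank ∂_1 = 9 − 8 = 1, and the invariant factors of ∂_1 are all 1, so H_0 = Z.
  H_1: rank ker ∂_1 − rank ∂_2 = (20 − 8) − 11 = 1, and the invariant factors of ∂_2 are all 1, so H_1 = Z.
  H_2: rank ker ∂_2 − rank ∂_3 = (15 − 11) − 4 = 0, and the invariant factors of ∂_3 are all 1, so H_2 = 0.
  H_3: rank ker ∂_3 − rank ∂_4 = (4 − 4) − 0 = 0, and there is no ∂_4, so H_3 = 0.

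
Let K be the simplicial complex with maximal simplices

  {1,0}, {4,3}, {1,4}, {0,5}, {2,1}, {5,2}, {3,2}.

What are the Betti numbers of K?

We work with the vertex ordering 0 < 1 < 2 < 3 < 4 < 5. The simplices of K, each written with vertices in increasing order, are:

  0-simplices (6): [0], [1], [2], [3], [4], [5]
  1-simplices (7): [0,1], [0,5], [1,2], [1,4], [2,3], [2,5], [3,4]

giving chain groups C_0 ≅ Z^6, C_1 ≅ Z^7.

The boundary map ∂_1: C_1 → C_0 maps an edge to its endpoints' difference, ∂[p,q] = q − p. For instance
  ∂[1,2] = [2] − [1].
This gives a 6×7 integer matrix of rank 5; reducing to Smith normal form yields diagonal entries (1,1,1,1,1).

Reading off H_k = ker ∂_k / im ∂_{k+1}:

  H_0: rank C_0 − rank ∂_1 = 6 − 5 = 1, and the invariant factors of ∂_1 are all 1, so H_0 = Z.
  H_1: rank ker ∂_1 − rank ∂_2 = (7 − 5) − 0 = 2, and there is no ∂_2, so H_1 = Z^2.

Hence the Betti numbers are b_0 = 1, b_1 = 2.

b_0 = 1, b_1 = 2.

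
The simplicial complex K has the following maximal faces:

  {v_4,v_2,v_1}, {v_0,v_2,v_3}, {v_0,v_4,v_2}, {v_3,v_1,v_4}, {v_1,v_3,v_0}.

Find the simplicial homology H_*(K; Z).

Fix the vertex order v_0 < v_1 < v_2 < v_3 < v_4 and write every simplex with vertices in increasing order. Then dim K = 2 and the simplices of K are:

  0-simplices (5): [v_0], [v_1], [v_2], [v_3], [v_4]
  1-simplices (10): [v_0,v_1], [v_0,v_2], [v_0,v_3], [v_0,v_4], [v_1,v_2], [v_1,v_3], [v_1,v_4], [v_2,v_3], [v_2,v_4], [v_3,v_4]
  2-simplices (5): [v_0,v_1,v_3], [v_0,v_2,v_3], [v_0,v_2,v_4], [v_1,v_2,v_4], [v_1,v_3,v_4]

giving chain groups C_0 ≅ Z^5, C_1 ≅ Z^10, C_2 ≅ Z^5.

∂_1: C_1 → C_0 sends each edge [p,q] (with p < q) to q − p.
The 5×10 boundary matrix has rank 4 and Smith normal form diag(1,1,1,1).

∂_2: C_2 → C_1 sends each 2-simplex [p,q,r] to [q,r] − [p,r] + [p,q]. For instance
  ∂[v_0,v_2,v_3] = [v_2,v_3] − [v_0,v_3] + [v_0,v_2],
  ∂[v_1,v_3,v_4] = [v_3,v_4] − [v_1,v_4] + [v_1,v_3].
This gives a 10×5 integer matrix of rank 5; reducing to Smith normal form yields diagonal entries (1,1,1,1,1).

Computing H_k = (kernel of ∂_k) / (image of ∂_{k+1}):

  H_0: rank C_0 − rank ∂_1 = 5 − 4 = 1, and the invariant factors of ∂_1 are all 1, so H_0 = Z.
  H_1: rank ker ∂_1 − rank ∂_2 = (10 − 4) − 5 = 1, and the invariant factors of ∂_2 are all 1, so H_1 = Z.
  H_2: rank ker ∂_2 − rank ∂_3 = (5 − 5) − 0 = 0, and there is no ∂_3, so H_2 = 0.

As a check, the Euler characteristic is 5 − 10 + 5 = 0, which agrees with 1 − 1 + 0 = 0.

H_0 = Z,  H_1 = Z,  H_2 = 0.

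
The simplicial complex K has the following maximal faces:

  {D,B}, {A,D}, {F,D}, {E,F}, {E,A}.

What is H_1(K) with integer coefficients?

H_1 = Z.

K has 5 vertices, 5 edges.
rank ∂_1 = 4, rank ∂_2 = 0 ⇒ b_1 = 5 − 4 − 0 = 1. So H_1 = Z.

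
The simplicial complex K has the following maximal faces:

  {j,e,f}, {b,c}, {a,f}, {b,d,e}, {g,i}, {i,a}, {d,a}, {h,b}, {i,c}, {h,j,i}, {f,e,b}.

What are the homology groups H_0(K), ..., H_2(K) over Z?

Take the total order a < b < c < d < e < f < g < h < i < j on the vertex set. Then K (dimension 2) consists of the simplices:

  0-simplices (10): a, b, c, d, e, f, g, h, i, j
  1-simplices (17): ad, af, ai, bc, bd, be, bf, bh, ci, de, ef, ej, fj, gi, hi, hj, ij
  2-simplices (4): bde, bef, efj, hij

giving chain groups C_0 ≅ Z^10, C_1 ≅ Z^17, C_2 ≅ Z^4.

The boundary map ∂_1: C_1 → C_0 maps an edge to its endpoints' difference, ∂[p,q] = q − p. For instance
  ∂ai = i − a.
The resulting 10×17 matrix has rank 9, and its Smith normal form has invariant factors (1,1,1,1,1,1,1,1,1).

The boundary map ∂_2: C_2 → C_1 sends each 2-simplex [p,q,r] to [q,r] − [p,r] + [p,q]. For instance
  ∂hij = ij − hj + hi,
  ∂efj = fj − ej + ef.
As a 17×4 matrix over Z this has rank 4, with invariant factors (1,1,1,1).

From H_k ≅ ker(∂_k) / im(∂_{k+1}) we obtain:

  H_0: rank C_0 − rank ∂_1 = 10 − 9 = 1, and the invariant factors of ∂_1 are all 1, so H_0 = Z.
  H_1: rank ker ∂_1 − rank ∂_2 = (17 − 9) − 4 = 4, and the invariant factors of ∂_2 are all 1, so H_1 = Z^4.
  H_2: rank ker ∂_2 − rank ∂_3 = (4 − 4) − 0 = 0, and there is no ∂_3, so H_2 = 0.

As a check, the Euler characteristic is 10 − 17 + 4 = -3, which agrees with 1 − 4 + 0 = -3.

H_0 ≅ Z,  H_1 ≅ Z^4,  H_2 = 0.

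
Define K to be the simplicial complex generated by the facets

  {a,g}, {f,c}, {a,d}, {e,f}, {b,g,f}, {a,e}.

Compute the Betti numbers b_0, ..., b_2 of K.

We work with the vertex ordering a < b < c < d < e < f < g. The simplices of K, each written with vertices in increasing order, are:

  0-simplices (7): a, b, c, d, e, f, g
  1-simplices (8): ad, ae, ag, bf, bg, cf, ef, fg
  2-simplices (1): bfg

so the chain groups are C_0 ≅ Z^7, C_1 ≅ Z^8, C_2 ≅ Z^1.

∂_1: C_1 → C_0 is given by ∂[p,q] = [q] − [p].
As a 7×8 matrix over Z this has rank 6, with invariant factors (1,1,1,1,1,1).

Boundary ∂_2: C_2 → C_1 acts by ∂[p,q,r] = [q,r] − [p,r] + [p,q]. For instance
  ∂bfg = fg − bg + bf.
The resulting 8×1 matrix has rank 1, and its Smith normal form has invariant factors (1).

From H_k ≅ ker(∂_k) / im(∂_{k+1}) we obtain:

  H_0: rank C_0 − rank ∂_1 = 7 − 6 = 1, and the invariant factors of ∂_1 are all 1, so H_0 ≅ Z.
  H_1: rank ker ∂_1 − rank ∂_2 = (8 − 6) − 1 = 1, and the invariant factors of ∂_2 are all 1, so H_1 ≅ Z.
  H_2: rank ker ∂_2 − rank ∂_3 = (1 − 1) − 0 = 0, and there is no ∂_3, so H_2 ≅ 0.

As a check, the Euler characteristic is 7 − 8 + 1 = 0, which agrees with 1 − 1 + 0 = 0.

Hence the Betti numbers are b_0 = 1, b_1 = 1, b_2 = 0.

b_0 = 1, b_1 = 1, b_2 = 0.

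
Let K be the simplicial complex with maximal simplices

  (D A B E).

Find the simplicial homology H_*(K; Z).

H_0 = Z,  H_1 = 0,  H_2 = 0,  H_3 = 0.

Take the total order A < B < D < E on the vertex set. Then K (dimension 3) consists of the simplices:

  0-simplices (4): A, B, D, E
  1-simplices (6): AB, AD, AE, BD, BE, DE
  2-simplices (4): ABD, ABE, ADE, BDE
  3-simplices (1): ABDE

giving chain groups C_0 ≅ Z^4, C_1 ≅ Z^6, C_2 ≅ Z^4, C_3 ≅ Z^1.

Boundary ∂_1: C_1 → C_0 sends each edge [p,q] (with p < q) to q − p.
The resulting 4×6 matrix has rank 3, and its Smith normal form has invariant factors (1,1,1).

Boundary ∂_2: C_2 → C_1 acts by ∂[p,q,r] = [q,r] − [p,r] + [p,q]. For instance
  ∂ADE = DE − AE + AD,
  ∂BDE = DE − BE + BD.
The 6×4 boundary matrix has rank 3 and Smith normal form diag(1,1,1).

Boundary ∂_3: C_3 → C_2 sends each 3-simplex σ to the alternating sum Σ_i (−1)^i (σ with its i-th vertex removed). For instance
  ∂ABDE = BDE − ADE + ABE − ABD.
As a 4×1 matrix over Z this has rank 1, with invariant factors (1).

Reading off H_k = ker ∂_k / im ∂_{k+1}:

  H_0: rank C_0 − rank ∂_1 = 4 − 3 = 1, and the invariant factors of ∂_1 are all 1, so H_0 ≅ Z.
  H_1: rank ker ∂_1 − rank ∂_2 = (6 − 3) − 3 = 0, and the invariant factors of ∂_2 are all 1, so H_1 ≅ 0.
  H_2: rank ker ∂_2 − rank ∂_3 = (4 − 3) − 1 = 0, and the invariant factors of ∂_3 are all 1, so H_2 ≅ 0.
  H_3: rank ker ∂_3 − rank ∂_4 = (1 − 1) − 0 = 0, and there is no ∂_4, so H_3 ≅ 0.

As a check, the Euler characteristic is 4 − 6 + 4 − 1 = 1, which agrees with 1 − 0 + 0 − 0 = 1.
(K is a triangulation of the 3-simplex.)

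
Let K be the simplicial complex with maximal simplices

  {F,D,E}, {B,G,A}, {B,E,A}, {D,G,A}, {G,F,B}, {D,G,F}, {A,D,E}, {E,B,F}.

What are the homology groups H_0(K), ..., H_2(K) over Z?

We work with the vertex ordering A < B < D < E < F < G. The simplices of K, each written with vertices in increasing order, are:

  0-simplices (6): A, B, D, E, F, G
  1-simplices (12): AB, AD, AE, AG, BE, BF, BG, DE, DF, DG, EF, FG
  2-simplices (8): ABE, ABG, ADE, ADG, BEF, BFG, DEF, DFG

so the chain groups are C_0 ≅ Z^6, C_1 ≅ Z^12, C_2 ≅ Z^8.

The boundary map ∂_1: C_1 → C_0 sends each edge [p,q] (with p < q) to q − p. For instance
  ∂DF = F − D.
This gives a 6×12 integer matrix of rank 5; reducing to Smith normal form yields diagonal entries (1,1,1,1,1).

Boundary ∂_2: C_2 → C_1 maps a triangle to the signed sum of its edges. For instance
  ∂ABE = BE − AE + AB,
  ∂BFG = FG − BG + BF.
This gives a 12×8 integer matrix of rank 7; reducing to Smith normal form yields diagonal entries (1,1,1,1,1,1,1).

From H_k ≅ ker(∂_k) / im(∂_{k+1}) we obtain:

  H_0: rank C_0 − rank ∂_1 = 6 − 5 = 1, and the invariant factors of ∂_1 are all 1, so H_0 ≅ Z.
  H_1: rank ker ∂_1 − rank ∂_2 = (12 − 5) − 7 = 0, and the invariant factors of ∂_2 are all 1, so H_1 ≅ 0.
  H_2: rank ker ∂_2 − rank ∂_3 = (8 − 7) − 0 = 1, and there is no ∂_3, so H_2 ≅ Z.

As a check, the Euler characteristic is 6 − 12 + 8 = 2, which agrees with 1 − 0 + 1 = 2.

H_0 ≅ Z,  H_1 = 0,  H_2 ≅ Z.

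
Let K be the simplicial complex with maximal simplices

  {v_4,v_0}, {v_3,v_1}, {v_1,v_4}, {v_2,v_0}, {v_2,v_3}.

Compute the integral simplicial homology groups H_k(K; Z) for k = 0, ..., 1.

H_0 = Z,  H_1 = Z.

Take the total order v_0 < v_1 < v_2 < v_3 < v_4 on the vertex set. Then K (dimension 1) consists of the simplices:

  0-simplices (5): [v_0], [v_1], [v_2], [v_3], [v_4]
  1-simplices (5): [v_0,v_2], [v_0,v_4], [v_1,v_3], [v_1,v_4], [v_2,v_3]

Hence C_0 ≅ Z^5, C_1 ≅ Z^5.

The boundary map ∂_1: C_1 → C_0 maps an edge to its endpoints' difference, ∂[p,q] = q − p.
The 5×5 boundary matrix has rank 4 and Smith normal form diag(1,1,1,1).

Computing H_k = (kernel of ∂_k) / (image of ∂_{k+1}):

  H_0: rank C_0 − rank ∂_1 = 5 − 4 = 1, and the invariant factors of ∂_1 are all 1, so H_0 = Z.
  H_1: rank ker ∂_1 − rank ∂_2 = (5 − 4) − 0 = 1, and there is no ∂_2, so H_1 = Z.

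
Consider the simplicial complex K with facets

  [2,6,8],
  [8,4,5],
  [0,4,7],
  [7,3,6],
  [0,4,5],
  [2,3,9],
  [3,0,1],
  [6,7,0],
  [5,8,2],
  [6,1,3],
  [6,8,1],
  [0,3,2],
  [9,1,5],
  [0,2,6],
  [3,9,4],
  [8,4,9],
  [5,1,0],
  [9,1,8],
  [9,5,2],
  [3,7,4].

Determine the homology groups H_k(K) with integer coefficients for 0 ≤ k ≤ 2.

H_0 = Z,  H_1 = Z ⊕ Z/2,  H_2 = 0.

Take the total order 0 < 1 < 2 < 3 < 4 < 5 < 6 < 7 < 8 < 9 on the vertex set. Then K (dimension 2) consists of the simplices:

  0-simplices (10): [0], [1], [2], [3], [4], [5], [6], [7], [8], [9]
  1-simplices (30): (30 of them)
  2-simplices (20): (20 of them)

giving chain groups C_0 ≅ Z^10, C_1 ≅ Z^30, C_2 ≅ Z^20.

The boundary map ∂_1: C_1 → C_0 maps an edge to its endpoints' difference, ∂[p,q] = q − p. For instance
  ∂[0,6] = [6] − [0].
The resulting 10×30 matrix has rank 9, and its Smith normal form has invariant factors (1,1,1,1,1,1,1,1,1).

Boundary ∂_2: C_2 → C_1 sends each 2-simplex [p,q,r] to [q,r] − [p,r] + [p,q]. For instance
  ∂[0,6,7] = [6,7] − [0,7] + [0,6],
  ∂[0,2,6] = [2,6] − [0,6] + [0,2].
As a 30×20 matrix over Z this has rank 20, with invariant factors (1,1,1,1,1,1,1,1,1,1,1,1,1,1,1,1,1,1,1,2).

Reading off H_k = ker ∂_k / im ∂_{k+1}:

  H_0: rank C_0 − rank ∂_1 = 10 − 9 = 1, and the invariant factors of ∂_1 are all 1, so H_0 = Z.
  H_1: rank ker ∂_1 − rank ∂_2 = (30 − 9) − 20 = 1, and ∂_2 has invariant factor 2 > 1, so H_1 = Z ⊕ Z/2.
  H_2: rank ker ∂_2 − rank ∂_3 = (20 − 20) − 0 = 0, and there is no ∂_3, so H_2 = 0.

As a check, the Euler characteristic is 10 − 30 + 20 = 0, which agrees with 1 − 1 + 0 = 0.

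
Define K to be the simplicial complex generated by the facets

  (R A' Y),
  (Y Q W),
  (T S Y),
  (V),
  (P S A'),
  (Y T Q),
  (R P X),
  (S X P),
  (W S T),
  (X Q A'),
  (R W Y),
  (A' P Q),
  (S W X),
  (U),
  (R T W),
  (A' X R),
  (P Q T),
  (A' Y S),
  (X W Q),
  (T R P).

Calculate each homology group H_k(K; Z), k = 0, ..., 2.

H_0 ≅ Z^3,  H_1 ≅ Z × Z/2,  H_2 = 0.

We work with the vertex ordering P < Q < R < S < T < U < V < W < X < Y < A'. The simplices of K, each written with vertices in increasing order, are:

  0-simplices (11): [P], [Q], [R], [S], [T], [U], [V], [W], [X], [Y], [A']
  1-simplices (27): (27 of them)
  2-simplices (18): (18 of them)

Hence C_0 ≅ Z^11, C_1 ≅ Z^27, C_2 ≅ Z^18.

Boundary ∂_1: C_1 → C_0 sends each edge [p,q] (with p < q) to q − p.
The resulting 11×27 matrix has rank 8, and its Smith normal form has invariant factors (1,1,1,1,1,1,1,1).

The boundary map ∂_2: C_2 → C_1 sends each 2-simplex [p,q,r] to [q,r] − [p,r] + [p,q]. For instance
  ∂[Q,T,Y] = [T,Y] − [Q,Y] + [Q,T],
  ∂[P,Q,A'] = [Q,A'] − [P,A'] + [P,Q].
As a 27×18 matrix over Z this has rank 18, with invariant factors (1,1,1,1,1,1,1,1,1,1,1,1,1,1,1,1,1,2).

Computing H_k = (kernel of ∂_k) / (image of ∂_{k+1}):

  H_0: rank C_0 − rank ∂_1 = 11 − 8 = 3, and the invariant factors of ∂_1 are all 1, so H_0 ≅ Z^3.
  H_1: rank ker ∂_1 − rank ∂_2 = (27 − 8) − 18 = 1, and ∂_2 has invariant factor 2 > 1, so H_1 ≅ Z × Z/2.
  H_2: rank ker ∂_2 − rank ∂_3 = (18 − 18) − 0 = 0, and there is no ∂_3, so H_2 ≅ 0.

(K is a triangulation of the disjoint union of a set of 2 points and the Klein bottle.)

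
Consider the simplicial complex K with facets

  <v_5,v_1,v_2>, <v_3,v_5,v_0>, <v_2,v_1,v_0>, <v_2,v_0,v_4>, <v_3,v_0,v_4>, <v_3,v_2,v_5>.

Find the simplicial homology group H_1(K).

H_1 = Z.

We work with the vertex ordering v_0 < v_1 < v_2 < v_3 < v_4 < v_5. The simplices of K, each written with vertices in increasing order, are:

  0-simplices (6): [v_0], [v_1], [v_2], [v_3], [v_4], [v_5]
  1-simplices (12): [v_0,v_1], [v_0,v_2], [v_0,v_3], [v_0,v_4], [v_0,v_5], [v_1,v_2], [v_1,v_5], [v_2,v_3], [v_2,v_4], [v_2,v_5], [v_3,v_4], [v_3,v_5]
  2-simplices (6): [v_0,v_1,v_2], [v_0,v_2,v_4], [v_0,v_3,v_4], [v_0,v_3,v_5], [v_1,v_2,v_5], [v_2,v_3,v_5]

Hence C_0 ≅ Z^6, C_1 ≅ Z^12, C_2 ≅ Z^6.

∂_1: C_1 → C_0 is given by ∂[p,q] = [q] − [p]. For instance
  ∂[v_0,v_3] = [v_3] − [v_0].
The resulting 6×12 matrix has rank 5, and its Smith normal form has invariant factors (1,1,1,1,1).

The boundary map ∂_2: C_2 → C_1 maps a triangle to the signed sum of its edges. For instance
  ∂[v_2,v_3,v_5] = [v_3,v_5] − [v_2,v_5] + [v_2,v_3],
  ∂[v_0,v_1,v_2] = [v_1,v_2] − [v_0,v_2] + [v_0,v_1].
The 12×6 boundary matrix has rank 6 and Smith normal form diag(1,1,1,1,1,1).

Now H_k = ker ∂_k / im ∂_{k+1}, so:

  H_1: rank ker ∂_1 − rank ∂_2 = (12 − 5) − 6 = 1, and the invariant factors of ∂_2 are all 1, so H_1 ≅ Z.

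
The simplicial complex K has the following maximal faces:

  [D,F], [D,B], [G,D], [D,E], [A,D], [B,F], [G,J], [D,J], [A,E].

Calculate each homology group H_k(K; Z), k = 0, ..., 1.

K has 7 vertices, 9 edges.
rank ∂_0 = 0, rank ∂_1 = 6 ⇒ b_0 = 7 − 0 − 6 = 1; all invariant factors of ∂_1 are 1 so no torsion. So H_0 = Z.
rank ∂_1 = 6, rank ∂_2 = 0 ⇒ b_1 = 9 − 6 − 0 = 3. So H_1 = Z^3.

H_0 ≅ Z,  H_1 ≅ Z^3.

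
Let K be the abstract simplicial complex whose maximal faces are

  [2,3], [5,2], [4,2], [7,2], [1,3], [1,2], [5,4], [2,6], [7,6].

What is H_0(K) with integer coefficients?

H_0 ≅ Z.

We work with the vertex ordering 1 < 2 < 3 < 4 < 5 < 6 < 7. The simplices of K, each written with vertices in increasing order, are:

  0-simplices (7): [1], [2], [3], [4], [5], [6], [7]
  1-simplices (9): [1,2], [1,3], [2,3], [2,4], [2,5], [2,6], [2,7], [4,5], [6,7]

Hence C_0 ≅ Z^7, C_1 ≅ Z^9.

∂_1: C_1 → C_0 maps an edge to its endpoints' difference, ∂[p,q] = q − p.
The 7×9 boundary matrix has rank 6 and Smith normal form diag(1,1,1,1,1,1).

From H_k ≅ ker(∂_k) / im(∂_{k+1}) we obtain:

  H_0: rank C_0 − rank ∂_1 = 7 − 6 = 1, and the invariant factors of ∂_1 are all 1, so H_0 = Z.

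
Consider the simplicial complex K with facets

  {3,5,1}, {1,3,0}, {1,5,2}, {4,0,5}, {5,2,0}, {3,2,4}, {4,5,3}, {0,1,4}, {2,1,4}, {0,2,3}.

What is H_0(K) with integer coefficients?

Order the vertices as 0 < 1 < 2 < 3 < 4 < 5. Listing each simplex with vertices in this order, K has dimension 2 with simplices:

  0-simplices (6): [0], [1], [2], [3], [4], [5]
  1-simplices (15): [0,1], [0,2], [0,3], [0,4], [0,5], [1,2], [1,3], [1,4], [1,5], [2,3], [2,4], [2,5], [3,4], [3,5], [4,5]
  2-simplices (10): [0,1,3], [0,1,4], [0,2,3], [0,2,5], [0,4,5], [1,2,4], [1,2,5], [1,3,5], [2,3,4], [3,4,5]

so the chain groups are C_0 ≅ Z^6, C_1 ≅ Z^15, C_2 ≅ Z^10.

∂_1: C_1 → C_0 is given by ∂[p,q] = [q] − [p].
This gives a 6×15 integer matrix of rank 5; reducing to Smith normal form yields diagonal entries (1,1,1,1,1).

Boundary ∂_2: C_2 → C_1 sends each 2-simplex [p,q,r] to [q,r] − [p,r] + [p,q]. For instance
  ∂[0,2,5] = [2,5] − [0,5] + [0,2],
  ∂[1,2,4] = [2,4] − [1,4] + [1,2].
The 15×10 boundary matrix has rank 10 and Smith normal form diag(1,1,1,1,1,1,1,1,1,2).

From H_k ≅ ker(∂_k) / im(∂_{k+1}) we obtain:

  H_0: rank C_0 − rank ∂_1 = 6 − 5 = 1, and the invariant factors of ∂_1 are all 1, so H_0 = Z.

H_0 = Z.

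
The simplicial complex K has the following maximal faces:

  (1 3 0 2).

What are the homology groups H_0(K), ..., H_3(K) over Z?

H_0 ≅ Z,  H_1 = 0,  H_2 = 0,  H_3 = 0.

Fix the vertex order 0 < 1 < 2 < 3 and write every simplex with vertices in increasing order. Then dim K = 3 and the simplices of K are:

  0-simplices (4): [0], [1], [2], [3]
  1-simplices (6): [0,1], [0,2], [0,3], [1,2], [1,3], [2,3]
  2-simplices (4): [0,1,2], [0,1,3], [0,2,3], [1,2,3]
  3-simplices (1): [0,1,2,3]

giving chain groups C_0 ≅ Z^4, C_1 ≅ Z^6, C_2 ≅ Z^4, C_3 ≅ Z^1.

The boundary map ∂_1: C_1 → C_0 sends each edge [p,q] (with p < q) to q − p.
The 4×6 boundary matrix has rank 3 and Smith normal form diag(1,1,1).

Boundary ∂_2: C_2 → C_1 maps a triangle to the signed sum of its edges. For instance
  ∂[0,1,3] = [1,3] − [0,3] + [0,1],
  ∂[1,2,3] = [2,3] − [1,3] + [1,2].
The 6×4 boundary matrix has rank 3 and Smith normal form diag(1,1,1).

∂_3: C_3 → C_2 sends each 3-simplex σ to the alternating sum Σ_i (−1)^i (σ with its i-th vertex removed). For instance
  ∂[0,1,2,3] = [1,2,3] − [0,2,3] + [0,1,3] − [0,1,2].
This gives a 4×1 integer matrix of rank 1; reducing to Smith normal form yields diagonal entries (1).

Now H_k = ker ∂_k / im ∂_{k+1}, so:

  H_0: rank C_0 − rank ∂_1 = 4 − 3 = 1, and the invariant factors of ∂_1 are all 1, so H_0 = Z.
  H_1: rank ker ∂_1 − rank ∂_2 = (6 − 3) − 3 = 0, and the invariant factors of ∂_2 are all 1, so H_1 = 0.
  H_2: rank ker ∂_2 − rank ∂_3 = (4 − 3) − 1 = 0, and the invariant factors of ∂_3 are all 1, so H_2 = 0.
  H_3: rank ker ∂_3 − rank ∂_4 = (1 − 1) − 0 = 0, and there is no ∂_4, so H_3 = 0.

As a check, the Euler characteristic is 4 − 6 + 4 − 1 = 1, which agrees with 1 − 0 + 0 − 0 = 1.
(K is a triangulation of the 3-simplex.)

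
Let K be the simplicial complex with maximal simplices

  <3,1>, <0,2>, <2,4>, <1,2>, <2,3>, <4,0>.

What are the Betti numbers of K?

b_0 = 1, b_1 = 2.

Take the total order 0 < 1 < 2 < 3 < 4 on the vertex set. Then K (dimension 1) consists of the simplices:

  0-simplices (5): [0], [1], [2], [3], [4]
  1-simplices (6): [0,2], [0,4], [1,2], [1,3], [2,3], [2,4]

Hence C_0 ≅ Z^5, C_1 ≅ Z^6.

The boundary map ∂_1: C_1 → C_0 is given by ∂[p,q] = [q] − [p]. For instance
  ∂[2,3] = [3] − [2].
The resulting 5×6 matrix has rank 4, and its Smith normal form has invariant factors (1,1,1,1).

Now H_k = ker ∂_k / im ∂_{k+1}, so:

  H_0: rank C_0 − rank ∂_1 = 5 − 4 = 1, and the invariant factors of ∂_1 are all 1, so H_0 ≅ Z.
  H_1: rank ker ∂_1 − rank ∂_2 = (6 − 4) − 0 = 2, and there is no ∂_2, so H_1 ≅ Z^2.

As a check, the Euler characteristic is 5 − 6 = -1, which agrees with 1 − 2 = -1.
(K is a triangulation of a wedge of 2 circles.)

Hence the Betti numbers are b_0 = 1, b_1 = 2.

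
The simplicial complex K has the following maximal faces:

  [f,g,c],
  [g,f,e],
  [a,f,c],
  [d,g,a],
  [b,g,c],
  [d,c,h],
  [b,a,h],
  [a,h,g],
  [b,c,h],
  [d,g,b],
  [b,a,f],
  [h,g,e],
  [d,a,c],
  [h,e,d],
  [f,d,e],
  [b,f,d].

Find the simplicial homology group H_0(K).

H_0 ≅ Z.

Order the vertices as a < b < c < d < e < f < g < h. Listing each simplex with vertices in this order, K has dimension 2 with simplices:

  0-simplices (8): a, b, c, d, e, f, g, h
  1-simplices (24): ab, ac, ad, af, ag, ah, bc, bd, bf, bg, bh, cd, cf, cg, ch, de, df, dg, dh, ef, eg, eh, fg, gh
  2-simplices (16): abf, abh, acd, acf, adg, agh, bcg, bch, bdf, bdg, cdh, cfg, def, deh, efg, egh

Hence C_0 ≅ Z^8, C_1 ≅ Z^24, C_2 ≅ Z^16.

∂_1: C_1 → C_0 sends each edge [p,q] (with p < q) to q − p.
This gives a 8×24 integer matrix of rank 7; reducing to Smith normal form yields diagonal entries (1,1,1,1,1,1,1).

Boundary ∂_2: C_2 → C_1 maps a triangle to the signed sum of its edges. For instance
  ∂efg = fg − eg + ef,
  ∂acd = cd − ad + ac.
The resulting 24×16 matrix has rank 15, and its Smith normal form has invariant factors (1,1,1,1,1,1,1,1,1,1,1,1,1,1,1).

From H_k ≅ ker(∂_k) / im(∂_{k+1}) we obtain:

  H_0: rank C_0 − rank ∂_1 = 8 − 7 = 1, and the invariant factors of ∂_1 are all 1, so H_0 = Z.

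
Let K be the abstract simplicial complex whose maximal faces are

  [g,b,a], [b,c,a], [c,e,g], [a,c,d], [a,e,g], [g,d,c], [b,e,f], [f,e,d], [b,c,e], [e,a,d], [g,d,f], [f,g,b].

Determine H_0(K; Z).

K has 7 vertices, 18 edges, 12 triangles.
rank ∂_0 = 0, rank ∂_1 = 6 ⇒ b_0 = 7 − 0 − 6 = 1; all invariant factors of ∂_1 are 1 so no torsion. So H_0 ≅ Z.

H_0 ≅ Z.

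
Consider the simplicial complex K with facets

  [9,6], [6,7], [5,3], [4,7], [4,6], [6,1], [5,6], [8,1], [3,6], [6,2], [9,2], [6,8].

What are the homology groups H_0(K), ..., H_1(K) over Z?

Take the total order 1 < 2 < 3 < 4 < 5 < 6 < 7 < 8 < 9 on the vertex set. Then K (dimension 1) consists of the simplices:

  0-simplices (9): [1], [2], [3], [4], [5], [6], [7], [8], [9]
  1-simplices (12): [1,6], [1,8], [2,6], [2,9], [3,5], [3,6], [4,6], [4,7], [5,6], [6,7], [6,8], [6,9]

so the chain groups are C_0 ≅ Z^9, C_1 ≅ Z^12.

The boundary map ∂_1: C_1 → C_0 is given by ∂[p,q] = [q] − [p].
The resulting 9×12 matrix has rank 8, and its Smith normal form has invariant factors (1,1,1,1,1,1,1,1).

Reading off H_k = ker ∂_k / im ∂_{k+1}:

  H_0: rank C_0 − rank ∂_1 = 9 − 8 = 1, and the invariant factors of ∂_1 are all 1, so H_0 ≅ Z.
  H_1: rank ker ∂_1 − rank ∂_2 = (12 − 8) − 0 = 4, and there is no ∂_2, so H_1 ≅ Z^4.

As a check, the Euler characteristic is 9 − 12 = -3, which agrees with 1 − 4 = -3.

H_0 ≅ Z,  H_1 ≅ Z^4.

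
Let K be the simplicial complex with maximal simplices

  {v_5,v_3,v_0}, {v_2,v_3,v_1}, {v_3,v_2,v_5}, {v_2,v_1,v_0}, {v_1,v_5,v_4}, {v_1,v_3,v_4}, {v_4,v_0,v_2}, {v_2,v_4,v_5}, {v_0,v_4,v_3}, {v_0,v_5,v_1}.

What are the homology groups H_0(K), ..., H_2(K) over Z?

Take the total order v_0 < v_1 < v_2 < v_3 < v_4 < v_5 on the vertex set. Then K (dimension 2) consists of the simplices:

  0-simplices (6): [v_0], [v_1], [v_2], [v_3], [v_4], [v_5]
  1-simplices (15): (15 of them)
  2-simplices (10): [v_0,v_1,v_2], [v_0,v_1,v_5], [v_0,v_2,v_4], [v_0,v_3,v_4], [v_0,v_3,v_5], [v_1,v_2,v_3], [v_1,v_3,v_4], [v_1,v_4,v_5], [v_2,v_3,v_5], [v_2,v_4,v_5]

Hence C_0 ≅ Z^6, C_1 ≅ Z^15, C_2 ≅ Z^10.

Boundary ∂_1: C_1 → C_0 maps an edge to its endpoints' difference, ∂[p,q] = q − p. For instance
  ∂[v_3,v_4] = [v_4] − [v_3].
As a 6×15 matrix over Z this has rank 5, with invariant factors (1,1,1,1,1).

The boundary map ∂_2: C_2 → C_1 sends each 2-simplex [p,q,r] to [q,r] − [p,r] + [p,q]. For instance
  ∂[v_0,v_1,v_2] = [v_1,v_2] − [v_0,v_2] + [v_0,v_1],
  ∂[v_2,v_4,v_5] = [v_4,v_5] − [v_2,v_5] + [v_2,v_4].
This gives a 15×10 integer matrix of rank 10; reducing to Smith normal form yields diagonal entries (1,1,1,1,1,1,1,1,1,2).

Computing H_k = (kernel of ∂_k) / (image of ∂_{k+1}):

  H_0: rank C_0 − rank ∂_1 = 6 − 5 = 1, and the invariant factors of ∂_1 are all 1, so H_0 ≅ Z.
  H_1: rank ker ∂_1 − rank ∂_2 = (15 − 5) − 10 = 0, and ∂_2 has invariant factor 2 > 1, so H_1 ≅ Z/2Z.
  H_2: rank ker ∂_2 − rank ∂_3 = (10 − 10) − 0 = 0, and there is no ∂_3, so H_2 ≅ 0.

As a check, the Euler characteristic is 6 − 15 + 10 = 1, which agrees with 1 − 0 + 0 = 1.

H_0 ≅ Z,  H_1 ≅ Z/2Z,  H_2 = 0.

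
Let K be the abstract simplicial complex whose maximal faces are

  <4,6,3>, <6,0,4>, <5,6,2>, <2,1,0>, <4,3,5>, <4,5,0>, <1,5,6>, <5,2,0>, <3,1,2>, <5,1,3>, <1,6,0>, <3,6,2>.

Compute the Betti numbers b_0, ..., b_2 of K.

Take the total order 0 < 1 < 2 < 3 < 4 < 5 < 6 on the vertex set. Then K (dimension 2) consists of the simplices:

  0-simplices (7): [0], [1], [2], [3], [4], [5], [6]
  1-simplices (18): [0,1], [0,2], [0,4], [0,5], [0,6], [1,2], [1,3], [1,5], [1,6], [2,3], [2,5], [2,6], [3,4], [3,5], [3,6], [4,5], [4,6], [5,6]
  2-simplices (12): [0,1,2], [0,1,6], [0,2,5], [0,4,5], [0,4,6], [1,2,3], [1,3,5], [1,5,6], [2,3,6], [2,5,6], [3,4,5], [3,4,6]

giving chain groups C_0 ≅ Z^7, C_1 ≅ Z^18, C_2 ≅ Z^12.

∂_1: C_1 → C_0 is given by ∂[p,q] = [q] − [p].
The 7×18 boundary matrix has rank 6 and Smith normal form diag(1,1,1,1,1,1).

The boundary map ∂_2: C_2 → C_1 maps a triangle to the signed sum of its edges. For instance
  ∂[1,5,6] = [5,6] − [1,6] + [1,5],
  ∂[3,4,5] = [4,5] − [3,5] + [3,4].
As a 18×12 matrix over Z this has rank 12, with invariant factors (1,1,1,1,1,1,1,1,1,1,1,2).

Now H_k = ker ∂_k / im ∂_{k+1}, so:

  H_0: rank C_0 − rank ∂_1 = 7 − 6 = 1, and the invariant factors of ∂_1 are all 1, so H_0 = Z.
  H_1: rank ker ∂_1 − rank ∂_2 = (18 − 6) − 12 = 0, and ∂_2 has invariant factor 2 > 1, so H_1 = Z/2.
  H_2: rank ker ∂_2 − rank ∂_3 = (12 − 12) − 0 = 0, and there is no ∂_3, so H_2 = 0.

Hence the Betti numbers are b_0 = 1, b_1 = 0, b_2 = 0.

b_0 = 1, b_1 = 0, b_2 = 0.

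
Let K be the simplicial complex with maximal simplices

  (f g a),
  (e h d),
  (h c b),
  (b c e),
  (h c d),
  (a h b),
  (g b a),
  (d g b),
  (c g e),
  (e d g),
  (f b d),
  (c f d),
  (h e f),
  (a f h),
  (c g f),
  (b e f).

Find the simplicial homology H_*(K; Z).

H_0 = Z,  H_1 = Z^2,  H_2 = Z.

Fix the vertex order a < b < c < d < e < f < g < h and write every simplex with vertices in increasing order. Then dim K = 2 and the simplices of K are:

  0-simplices (8): a, b, c, d, e, f, g, h
  1-simplices (24): ab, af, ag, ah, bc, bd, be, bf, bg, bh, cd, ce, cf, cg, ch, de, df, dg, dh, ef, eg, eh, fg, fh
  2-simplices (16): abg, abh, afg, afh, bce, bch, bdf, bdg, bef, cdf, cdh, ceg, cfg, deg, deh, efh

Hence C_0 ≅ Z^8, C_1 ≅ Z^24, C_2 ≅ Z^16.

The boundary map ∂_1: C_1 → C_0 is given by ∂[p,q] = [q] − [p]. For instance
  ∂cd = d − c.
The resulting 8×24 matrix has rank 7, and its Smith normal form has invariant factors (1,1,1,1,1,1,1).

Boundary ∂_2: C_2 → C_1 sends each 2-simplex [p,q,r] to [q,r] − [p,r] + [p,q]. For instance
  ∂bef = ef − bf + be,
  ∂bce = ce − be + bc.
This gives a 24×16 integer matrix of rank 15; reducing to Smith normal form yields diagonal entries (1,1,1,1,1,1,1,1,1,1,1,1,1,1,1).

Now H_k = ker ∂_k / im ∂_{k+1}, so:

  H_0: rank C_0 − rank ∂_1 = 8 − 7 = 1, and the invariant factors of ∂_1 are all 1, so H_0 = Z.
  H_1: rank ker ∂_1 − rank ∂_2 = (24 − 7) − 15 = 2, and the invariant factors of ∂_2 are all 1, so H_1 = Z^2.
  H_2: rank ker ∂_2 − rank ∂_3 = (16 − 15) − 0 = 1, and there is no ∂_3, so H_2 = Z.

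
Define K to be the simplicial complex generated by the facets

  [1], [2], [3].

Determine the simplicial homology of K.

Order the vertices as 1 < 2 < 3. Listing each simplex with vertices in this order, K has dimension 0 with simplices:

  0-simplices (3): [1], [2], [3]

so the chain groups are C_0 ≅ Z^3.

Now H_k = ker ∂_k / im ∂_{k+1}, so:

  H_0: rank C_0 − rank ∂_1 = 3 − 0 = 3, and there is no ∂_1, so H_0 ≅ Z^3.

H_0 = Z^3.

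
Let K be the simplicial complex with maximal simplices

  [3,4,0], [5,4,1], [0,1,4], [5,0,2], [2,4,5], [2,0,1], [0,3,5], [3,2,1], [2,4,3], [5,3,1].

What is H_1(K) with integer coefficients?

H_1 ≅ Z/2Z.

K has 6 vertices, 15 edges, 10 triangles.
rank ∂_1 = 5, rank ∂_2 = 10 ⇒ b_1 = 15 − 5 − 10 = 0; ∂_2 has invariant factor(s) [2] giving torsion. So H_1 ≅ Z/2Z.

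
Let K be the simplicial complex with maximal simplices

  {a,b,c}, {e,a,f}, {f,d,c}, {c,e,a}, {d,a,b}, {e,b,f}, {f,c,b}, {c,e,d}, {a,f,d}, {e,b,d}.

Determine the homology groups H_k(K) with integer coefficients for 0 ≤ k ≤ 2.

Fix the vertex order a < b < c < d < e < f and write every simplex with vertices in increasing order. Then dim K = 2 and the simplices of K are:

  0-simplices (6): a, b, c, d, e, f
  1-simplices (15): ab, ac, ad, ae, af, bc, bd, be, bf, cd, ce, cf, de, df, ef
  2-simplices (10): abc, abd, ace, adf, aef, bcf, bde, bef, cde, cdf

giving chain groups C_0 ≅ Z^6, C_1 ≅ Z^15, C_2 ≅ Z^10.

∂_1: C_1 → C_0 is given by ∂[p,q] = [q] − [p].
As a 6×15 matrix over Z this has rank 5, with invariant factors (1,1,1,1,1).

∂_2: C_2 → C_1 sends each 2-simplex [p,q,r] to [q,r] − [p,r] + [p,q]. For instance
  ∂aef = ef − af + ae,
  ∂bef = ef − bf + be.
The 15×10 boundary matrix has rank 10 and Smith normal form diag(1,1,1,1,1,1,1,1,1,2).

From H_k ≅ ker(∂_k) / im(∂_{k+1}) we obtain:

  H_0: rank C_0 − rank ∂_1 = 6 − 5 = 1, and the invariant factors of ∂_1 are all 1, so H_0 = Z.
  H_1: rank ker ∂_1 − rank ∂_2 = (15 − 5) − 10 = 0, and ∂_2 has invariant factor 2 > 1, so H_1 = Z/2Z.
  H_2: rank ker ∂_2 − rank ∂_3 = (10 − 10) − 0 = 0, and there is no ∂_3, so H_2 = 0.

As a check, the Euler characteristic is 6 − 15 + 10 = 1, which agrees with 1 − 0 + 0 = 1.

H_0 = Z,  H_1 = Z/2Z,  H_2 = 0.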